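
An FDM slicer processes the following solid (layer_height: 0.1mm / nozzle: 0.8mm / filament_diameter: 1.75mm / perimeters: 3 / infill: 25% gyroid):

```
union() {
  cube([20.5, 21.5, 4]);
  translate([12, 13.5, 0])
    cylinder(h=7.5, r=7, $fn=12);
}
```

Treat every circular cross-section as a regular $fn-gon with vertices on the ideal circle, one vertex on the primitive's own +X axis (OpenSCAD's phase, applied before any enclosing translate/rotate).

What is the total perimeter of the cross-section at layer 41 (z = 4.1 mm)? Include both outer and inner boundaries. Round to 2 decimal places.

43.48 mm

At z = 4.1 mm: the cube is not intersected at this z (z outside [0, 4]); the r=7 cylinder at (12, 13.5) contributes a regular 12-gon of circumradius 7 (perimeter = 2·12·7.000·sin(180°/12) = 43.48 mm); Merging all regions: only the r=7 cylinder at (12, 13.5) is present, so the union is just that shape — boundary = 43.48 mm. Overall, the cross-section is a single solid region. Total boundary length (outer) = 43.48 mm.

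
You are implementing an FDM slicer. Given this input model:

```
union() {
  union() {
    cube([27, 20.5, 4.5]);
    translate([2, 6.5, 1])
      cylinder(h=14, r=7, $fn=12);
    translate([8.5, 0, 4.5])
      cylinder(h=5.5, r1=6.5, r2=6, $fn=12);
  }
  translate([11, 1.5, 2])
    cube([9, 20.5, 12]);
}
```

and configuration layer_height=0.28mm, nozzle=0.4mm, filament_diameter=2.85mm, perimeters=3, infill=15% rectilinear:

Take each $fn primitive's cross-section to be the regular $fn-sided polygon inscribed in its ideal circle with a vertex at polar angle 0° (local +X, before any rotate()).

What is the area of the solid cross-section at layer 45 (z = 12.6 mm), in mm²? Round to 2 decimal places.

331.50 mm²

At z = 12.6 mm: the cube does not reach this height (z outside [0, 4.5]); the r=7 cylinder at (2, 6.5) gives a regular 12-gon of circumradius 7 (constant along its height) (area = (12/2)·7.000²·sin(360°/12) = 147.00 mm²); the cone at (8.5, 0) is absent (z outside [4.5, 10]); Combining (union): only the r=7 cylinder at (2, 6.5) is present, so the union is just that shape — area = 147.00 mm²; the 9×20.5 cube at (11, 1.5) contributes its full rectangle (area 184.50 mm²); Combining (union): the 2 present regions are separate (no shared area or edge), so areas and boundary lengths simply add and each stays a separate island — area = 331.50 mm². Overall, the cross-section has 2 separate islands. Net area = 331.50 mm².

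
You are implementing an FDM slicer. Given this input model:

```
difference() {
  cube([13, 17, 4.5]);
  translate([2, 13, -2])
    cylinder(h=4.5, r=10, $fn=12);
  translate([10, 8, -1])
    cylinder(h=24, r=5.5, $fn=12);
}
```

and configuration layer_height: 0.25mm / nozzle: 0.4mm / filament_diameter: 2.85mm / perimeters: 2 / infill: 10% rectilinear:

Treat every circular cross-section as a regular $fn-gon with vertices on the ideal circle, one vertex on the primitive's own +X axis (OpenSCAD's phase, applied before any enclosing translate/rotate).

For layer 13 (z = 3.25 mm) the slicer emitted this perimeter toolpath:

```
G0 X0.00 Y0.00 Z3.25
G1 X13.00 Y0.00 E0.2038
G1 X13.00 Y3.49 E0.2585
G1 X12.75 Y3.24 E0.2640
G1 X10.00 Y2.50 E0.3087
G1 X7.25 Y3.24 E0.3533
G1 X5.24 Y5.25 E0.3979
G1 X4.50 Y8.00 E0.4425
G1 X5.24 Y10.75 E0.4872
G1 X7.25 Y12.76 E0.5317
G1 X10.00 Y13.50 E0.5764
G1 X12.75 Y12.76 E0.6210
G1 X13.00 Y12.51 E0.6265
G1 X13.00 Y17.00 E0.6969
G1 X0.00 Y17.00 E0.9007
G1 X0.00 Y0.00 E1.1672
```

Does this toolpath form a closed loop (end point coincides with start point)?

Start point (G0): (0.00, 0.00). End point (last G1): the path returns to the start — closed.

yes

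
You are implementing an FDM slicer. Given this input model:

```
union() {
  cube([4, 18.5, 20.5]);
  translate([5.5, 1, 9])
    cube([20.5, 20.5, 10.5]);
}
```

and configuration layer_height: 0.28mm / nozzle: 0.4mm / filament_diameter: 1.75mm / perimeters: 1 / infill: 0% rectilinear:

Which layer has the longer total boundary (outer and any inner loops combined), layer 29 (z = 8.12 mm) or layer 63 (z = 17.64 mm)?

Layer 29 (z = 8.12): the cube (footprint 4×18.5) is included at this height (perimeter 45.00 mm); the cube at (5.5, 1) does not reach this height (z outside [9, 19.5]); Taking the union: only the 4×18.5 cube is present, so the union is just that shape — boundary = 45.00 mm. So its perimeter = 45.00 mm. Layer 63 (z = 17.64): the cube is present — its section is the full 4×18.5 rectangle (perimeter 45.00 mm); the cube at (5.5, 1) (footprint 20.5×20.5) is included at this height (perimeter 82.00 mm); Taking the union: the 2 present regions are separate (no shared area or edge), so areas and boundary lengths simply add and each stays a separate island — boundary = 127.00 mm. So its perimeter = 127.00 mm. Layer 63 is larger (127.00 vs 45.00 mm).

layer 63 (z = 17.64 mm)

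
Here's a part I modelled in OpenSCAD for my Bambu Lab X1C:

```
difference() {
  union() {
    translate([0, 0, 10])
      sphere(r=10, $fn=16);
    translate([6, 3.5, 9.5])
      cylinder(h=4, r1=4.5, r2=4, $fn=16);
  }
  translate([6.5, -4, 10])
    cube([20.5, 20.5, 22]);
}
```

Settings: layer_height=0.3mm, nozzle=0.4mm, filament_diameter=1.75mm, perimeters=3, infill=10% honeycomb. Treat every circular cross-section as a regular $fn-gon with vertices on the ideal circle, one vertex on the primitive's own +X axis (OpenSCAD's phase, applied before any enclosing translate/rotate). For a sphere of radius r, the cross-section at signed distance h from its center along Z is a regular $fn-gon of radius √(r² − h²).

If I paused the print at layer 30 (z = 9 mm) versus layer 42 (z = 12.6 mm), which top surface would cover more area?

Layer 30 (z = 9): the r=10 sphere contributes a regular 16-gon of circumradius √(10²−1²) = 9.950 (area = (16/2)·9.950²·sin(360°/16) = 303.09 mm²); the cone at (6, 3.5) is absent (z outside [9.5, 13.5]); Taking the union: only the r=10 sphere is present, so the union is just that shape — area = 303.09 mm²; the cube at (6.5, -4) is not intersected at this z (z outside [10, 32]); Taking the first minus the rest: none of the subtracted shapes is present at this height, so that combined region is unchanged — area = 303.09 mm². So its area = 303.09 mm². Layer 42 (z = 12.6): the r=10 sphere slices to a regular 16-gon of circumradius 9.656 (√(r²−h²) with h=2.6 from center) (area = (16/2)·9.656²·sin(360°/16) = 285.45 mm²); the cone at (6, 3.5): at t=0.775 of its height the radius interpolates to r₁+(r₂−r₁)t = 4.112, giving a regular 16-gon of that circumradius (area = (16/2)·4.112²·sin(360°/16) = 51.78 mm²); Merging all regions: the regions partially overlap — summed areas 337.23 mm² minus the doubly-counted overlap 44.00 mm² gives 293.23 mm² — area = 293.23 mm²; the cube at (6.5, -4) (footprint 20.5×20.5) is included at this height (area 420.25 mm²); After the difference (first − rest): starting from the result so far (293.23 mm²), the 20.5×20.5 cube at (6.5, -4) partially overlaps it — only the 33.23 mm² overlap (of its 420.25 mm²) is removed, clipping the outline — area = 260.00 mm². So its area = 260.00 mm². Layer 30 is larger (303.09 vs 260.00 mm²).

layer 30 (z = 9 mm)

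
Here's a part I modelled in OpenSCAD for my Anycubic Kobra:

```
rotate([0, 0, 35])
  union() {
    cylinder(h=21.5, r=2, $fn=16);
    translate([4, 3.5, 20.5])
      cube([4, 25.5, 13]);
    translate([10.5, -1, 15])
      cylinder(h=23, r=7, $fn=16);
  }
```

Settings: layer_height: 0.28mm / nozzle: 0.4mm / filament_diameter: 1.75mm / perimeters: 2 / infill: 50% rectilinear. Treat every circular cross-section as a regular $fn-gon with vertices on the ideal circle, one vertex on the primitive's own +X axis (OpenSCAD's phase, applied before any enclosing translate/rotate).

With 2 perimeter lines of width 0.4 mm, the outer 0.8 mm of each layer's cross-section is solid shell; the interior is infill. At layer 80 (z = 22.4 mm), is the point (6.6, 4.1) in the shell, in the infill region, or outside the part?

At z = 22.4 mm: the cylinder does not reach this height (z outside [0, 21.5]); the cube at (4, 3.5) is present — its section is the full 4×25.5 rectangle; the r=7 cylinder at (10.5, -1) gives a regular 16-gon of circumradius 7 (constant along its height); Combining (union): the regions partially overlap (shared area 3.17 mm²), so overlapping operands fuse into one piece — 1 connected region; (whole slice rotated 35° about Z — lengths, areas and connectivity unchanged). Overall, the cross-section is a single solid region. Undo the 35° rotation: the query point maps to (7.758, -0.427) in the un-rotated model frame. The nearest boundary edge runs (3.50, -1.00)→(4.03, 1.68); distance from the point to it = 4.06 mm. The point is inside the cross-section and 4.06 mm from the nearest boundary — more than the 0.8 mm shell width (2 × 0.4), so it's in the infill interior.

infill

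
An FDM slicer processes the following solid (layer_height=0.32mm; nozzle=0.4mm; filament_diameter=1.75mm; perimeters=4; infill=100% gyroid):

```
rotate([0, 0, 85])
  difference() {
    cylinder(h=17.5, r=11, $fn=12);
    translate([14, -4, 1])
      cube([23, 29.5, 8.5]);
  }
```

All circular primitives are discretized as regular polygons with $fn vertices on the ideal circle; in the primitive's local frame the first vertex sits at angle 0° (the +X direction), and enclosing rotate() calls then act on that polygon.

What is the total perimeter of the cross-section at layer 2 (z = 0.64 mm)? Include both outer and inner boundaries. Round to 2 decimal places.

At z = 0.64 mm: the r=11 cylinder gives a regular 12-gon of circumradius 11 (constant along its height) (perimeter = 2·12·11.000·sin(180°/12) = 68.33 mm); the cube at (14, -4) is absent (z outside [1, 9.5]); After the difference (first − rest): none of the subtracted shapes is present at this height, so the r=11 cylinder is unchanged — boundary = 68.33 mm; (rotated 85° about Z; rotation is an isometry so areas/perimeters/island counts are preserved). Overall, the cross-section is a single solid region. Total boundary length (outer) = 68.33 mm.

68.33 mm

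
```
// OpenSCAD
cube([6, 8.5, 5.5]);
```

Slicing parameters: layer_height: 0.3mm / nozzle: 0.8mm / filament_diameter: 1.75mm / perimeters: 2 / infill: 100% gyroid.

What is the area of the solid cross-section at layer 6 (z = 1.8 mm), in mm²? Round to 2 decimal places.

51.00 mm²

At z = 1.8 mm: the cube (footprint 6×8.5) is included at this height (area 51.00 mm²). Overall, the cross-section is a single solid region. Net area = 51.00 mm².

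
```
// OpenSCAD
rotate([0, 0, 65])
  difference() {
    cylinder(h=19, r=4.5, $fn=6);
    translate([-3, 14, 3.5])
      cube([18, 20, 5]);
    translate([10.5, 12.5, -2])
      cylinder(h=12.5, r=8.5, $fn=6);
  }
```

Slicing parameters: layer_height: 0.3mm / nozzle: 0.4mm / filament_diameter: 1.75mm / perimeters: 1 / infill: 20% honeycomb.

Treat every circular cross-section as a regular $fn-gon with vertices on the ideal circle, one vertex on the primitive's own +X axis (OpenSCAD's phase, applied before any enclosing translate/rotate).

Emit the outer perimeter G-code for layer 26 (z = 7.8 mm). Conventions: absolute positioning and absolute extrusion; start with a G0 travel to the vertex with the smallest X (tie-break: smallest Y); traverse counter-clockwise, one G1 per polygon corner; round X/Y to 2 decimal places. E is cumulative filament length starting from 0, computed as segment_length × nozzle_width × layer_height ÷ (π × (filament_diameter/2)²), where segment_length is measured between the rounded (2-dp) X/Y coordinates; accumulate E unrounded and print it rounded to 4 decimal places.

G0 X-4.48 Y-0.39 Z7.80
G1 X-1.90 Y-4.08 E0.2246
G1 X2.58 Y-3.69 E0.4490
G1 X4.48 Y0.39 E0.6735
G1 X1.90 Y4.08 E0.8982
G1 X-2.58 Y3.69 E1.1225
G1 X-4.48 Y-0.39 E1.3471

At z = 7.8 mm: the r=4.5 cylinder gives a regular 6-gon of circumradius 4.5 (constant along its height); the cube at (-3, 14) is present — its section is the full 18×20 rectangle; the r=8.5 cylinder at (10.5, 12.5) contributes a regular 6-gon of circumradius 8.5; Subtracting the remaining from the first: starting from the r=4.5 cylinder, the 18×20 cube at (-3, 14) misses the remaining region (no effect); the r=8.5 cylinder at (10.5, 12.5) misses the remaining region (no effect) — 1 connected region; (rotated 65° about Z; rotation is an isometry so areas/perimeters/island counts are preserved). The outline is a single polygon with 6 vertices. Extrusion per mm of travel: 0.4 × 0.3 / (π × 0.875²) = 0.049890. Accumulating E over each segment gives final E = 1.3471.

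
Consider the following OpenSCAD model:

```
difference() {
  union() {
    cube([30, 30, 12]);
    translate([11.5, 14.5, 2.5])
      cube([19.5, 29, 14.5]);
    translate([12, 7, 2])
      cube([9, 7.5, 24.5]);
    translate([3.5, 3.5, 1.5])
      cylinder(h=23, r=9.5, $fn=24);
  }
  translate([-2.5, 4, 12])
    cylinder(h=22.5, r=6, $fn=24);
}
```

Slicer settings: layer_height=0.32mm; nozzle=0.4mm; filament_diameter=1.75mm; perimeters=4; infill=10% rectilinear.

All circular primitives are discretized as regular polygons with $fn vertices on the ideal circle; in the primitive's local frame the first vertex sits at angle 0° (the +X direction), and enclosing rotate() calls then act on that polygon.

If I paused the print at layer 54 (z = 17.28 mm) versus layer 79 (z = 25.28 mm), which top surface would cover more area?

Layer 54 (z = 17.28): the cube does not reach this height (z outside [0, 12]); the cube at (11.5, 14.5) does not reach this height (z outside [2.5, 17]); the cube at (12, 7) is present — its section is the full 9×7.5 rectangle (area 67.50 mm²); the r=9.5 cylinder at (3.5, 3.5) contributes a regular 24-gon of circumradius 9.5 (area = (24/2)·9.500²·sin(360°/24) = 280.30 mm²); Taking the union: the regions partially overlap — summed areas 347.80 mm² minus the doubly-counted overlap 0.07 mm² gives 347.73 mm² — area = 347.73 mm²; the r=6 cylinder at (-2.5, 4) gives a regular 24-gon of circumradius 6 (constant along its height) (area = (24/2)·6.000²·sin(360°/24) = 111.81 mm²); Taking the first minus the rest: starting from the result so far (347.73 mm²), the r=6 cylinder at (-2.5, 4) partially overlaps it — only the 88.61 mm² overlap (of its 111.81 mm²) is removed, clipping the outline — area = 259.12 mm². So its area = 259.12 mm². Layer 79 (z = 25.28): the cube is absent (z outside [0, 12]); the cube at (11.5, 14.5) is not intersected at this z (z outside [2.5, 17]); the cube at (12, 7) is present — its section is the full 9×7.5 rectangle (area 67.50 mm²); the cylinder at (3.5, 3.5) is absent (z outside [1.5, 24.5]); Merging all regions: only the 9×7.5 cube at (12, 7) is present, so the union is just that shape — area = 67.50 mm²; the r=6 cylinder at (-2.5, 4) contributes a regular 24-gon of circumradius 6 (area = (24/2)·6.000²·sin(360°/24) = 111.81 mm²); Taking the first minus the rest: starting from that combined region (67.50 mm²), the r=6 cylinder at (-2.5, 4) misses the remaining region (no effect) — area = 67.50 mm². So its area = 67.50 mm². Layer 54 is larger (259.12 vs 67.50 mm²).

layer 54 (z = 17.28 mm)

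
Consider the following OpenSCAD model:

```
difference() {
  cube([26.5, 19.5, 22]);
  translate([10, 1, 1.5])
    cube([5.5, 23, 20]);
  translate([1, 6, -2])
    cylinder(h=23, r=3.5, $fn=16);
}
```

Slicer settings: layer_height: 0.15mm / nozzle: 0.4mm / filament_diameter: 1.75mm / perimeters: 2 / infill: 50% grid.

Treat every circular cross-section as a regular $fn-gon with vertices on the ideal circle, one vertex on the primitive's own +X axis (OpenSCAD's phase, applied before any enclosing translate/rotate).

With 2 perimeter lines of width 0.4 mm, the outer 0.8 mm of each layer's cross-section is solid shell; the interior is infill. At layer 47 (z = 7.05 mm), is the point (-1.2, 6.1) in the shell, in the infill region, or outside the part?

outside

At z = 7.05 mm: the cube (footprint 26.5×19.5) is included at this height; the 5.5×23 cube at (10, 1) contributes its full rectangle; the r=3.5 cylinder at (1, 6) contributes a regular 16-gon of circumradius 3.5; After the difference (first − rest): starting from the 26.5×19.5 cube, the 5.5×23 cube at (10, 1) partially overlaps it — only the 101.75 mm² overlap (of its 126.50 mm²) is removed, clipping the outline; the r=3.5 cylinder at (1, 6) partially overlaps it — only the 25.55 mm² overlap (of its 37.50 mm²) is removed, clipping the outline — 1 connected region. Overall, the cross-section is a single solid region. The nearest boundary edge runs (1.00, 9.50)→(0.00, 9.30); distance from the point to it = 3.42 mm. The point is not inside any of the regions above, so it lies outside the cross-section (3.42 mm from the nearest boundary).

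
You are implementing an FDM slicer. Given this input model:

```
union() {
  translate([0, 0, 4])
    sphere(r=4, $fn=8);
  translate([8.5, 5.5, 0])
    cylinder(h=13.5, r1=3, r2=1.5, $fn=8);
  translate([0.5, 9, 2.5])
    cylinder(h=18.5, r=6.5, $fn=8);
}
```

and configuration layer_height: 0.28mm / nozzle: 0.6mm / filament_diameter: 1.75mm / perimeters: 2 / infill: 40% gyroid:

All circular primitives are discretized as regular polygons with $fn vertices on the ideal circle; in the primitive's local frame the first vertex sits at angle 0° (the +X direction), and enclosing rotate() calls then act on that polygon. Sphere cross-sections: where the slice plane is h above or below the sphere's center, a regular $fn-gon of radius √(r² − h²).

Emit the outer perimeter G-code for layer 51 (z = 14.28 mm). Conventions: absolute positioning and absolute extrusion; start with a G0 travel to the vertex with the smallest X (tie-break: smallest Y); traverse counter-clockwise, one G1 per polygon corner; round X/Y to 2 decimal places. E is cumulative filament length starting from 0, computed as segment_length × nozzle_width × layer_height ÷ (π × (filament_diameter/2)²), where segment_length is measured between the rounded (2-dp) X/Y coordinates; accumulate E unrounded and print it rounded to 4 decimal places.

At z = 14.28 mm: the sphere is absent (|z−center|=10.280 > r=4); the cone at (8.5, 5.5) is not intersected at this z (z outside [0, 13.5]); the r=6.5 cylinder at (0.5, 9) contributes a regular 8-gon of circumradius 6.5; Combining (union): only the r=6.5 cylinder at (0.5, 9) is present, so the union is just that shape — 1 connected region. The outline is a single polygon with 8 vertices. Extrusion per mm of travel: 0.6 × 0.28 / (π × 0.875²) = 0.069846. Accumulating E over each segment gives final E = 2.7810.

G0 X-6.00 Y9.00 Z14.28
G1 X-4.10 Y4.40 E0.3476
G1 X0.50 Y2.50 E0.6952
G1 X5.10 Y4.40 E1.0429
G1 X7.00 Y9.00 E1.3905
G1 X5.10 Y13.60 E1.7381
G1 X0.50 Y15.50 E2.0857
G1 X-4.10 Y13.60 E2.4333
G1 X-6.00 Y9.00 E2.7810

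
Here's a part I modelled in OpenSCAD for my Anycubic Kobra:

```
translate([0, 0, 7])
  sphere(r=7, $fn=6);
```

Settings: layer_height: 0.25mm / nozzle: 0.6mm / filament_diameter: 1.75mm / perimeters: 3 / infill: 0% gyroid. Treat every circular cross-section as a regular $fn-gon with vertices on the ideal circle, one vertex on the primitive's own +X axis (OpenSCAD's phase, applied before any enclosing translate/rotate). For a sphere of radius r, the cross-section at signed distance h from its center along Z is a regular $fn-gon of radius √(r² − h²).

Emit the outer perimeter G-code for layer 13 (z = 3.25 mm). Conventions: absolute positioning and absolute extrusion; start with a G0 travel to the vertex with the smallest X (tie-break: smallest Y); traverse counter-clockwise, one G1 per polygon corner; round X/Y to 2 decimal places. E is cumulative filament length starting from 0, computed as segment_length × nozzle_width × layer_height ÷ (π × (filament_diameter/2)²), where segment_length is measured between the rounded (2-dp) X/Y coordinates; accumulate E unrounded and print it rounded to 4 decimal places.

G0 X-5.91 Y0.00 Z3.25
G1 X-2.96 Y-5.12 E0.3685
G1 X2.96 Y-5.12 E0.7377
G1 X5.91 Y0.00 E1.1062
G1 X2.96 Y5.12 E1.4747
G1 X-2.96 Y5.12 E1.8439
G1 X-5.91 Y0.00 E2.2124

At z = 3.25 mm: the r=7 sphere slices to a regular 6-gon of circumradius 5.911 (√(r²−h²) with h=3.75 from center). The outline is a single polygon with 6 vertices. Extrusion per mm of travel: 0.6 × 0.25 / (π × 0.875²) = 0.062363. Accumulating E over each segment gives final E = 2.2124.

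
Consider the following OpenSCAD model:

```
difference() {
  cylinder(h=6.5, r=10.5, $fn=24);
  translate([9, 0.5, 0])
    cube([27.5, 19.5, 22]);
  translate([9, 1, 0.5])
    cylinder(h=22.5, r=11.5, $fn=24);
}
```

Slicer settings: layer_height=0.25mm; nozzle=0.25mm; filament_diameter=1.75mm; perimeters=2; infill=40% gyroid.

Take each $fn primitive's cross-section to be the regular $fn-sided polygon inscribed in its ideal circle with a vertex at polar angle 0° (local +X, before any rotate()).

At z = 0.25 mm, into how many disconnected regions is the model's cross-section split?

At z = 0.25 mm: the cylinder: section is a regular 24-gon, circumradius r=10.5; the cube at (9, 0.5) (footprint 27.5×19.5) is included at this height; the cylinder at (9, 1) is absent (z outside [0.5, 23]); Taking the first minus the rest: starting from the r=10.5 cylinder, the 27.5×19.5 cube at (9, 0.5) partially overlaps it — only the 4.43 mm² overlap (of its 536.25 mm²) is removed, clipping the outline — 1 connected region. The result has 1 disconnected region.

1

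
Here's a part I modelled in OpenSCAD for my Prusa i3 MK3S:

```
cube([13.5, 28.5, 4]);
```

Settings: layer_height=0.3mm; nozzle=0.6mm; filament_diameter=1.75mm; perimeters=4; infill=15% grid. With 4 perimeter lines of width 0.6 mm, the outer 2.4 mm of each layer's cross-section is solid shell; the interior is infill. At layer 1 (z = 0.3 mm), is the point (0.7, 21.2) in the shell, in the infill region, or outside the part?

At z = 0.3 mm: the cube (footprint 13.5×28.5) is included at this height. Overall, the cross-section is a single solid region. The nearest boundary edge runs (0.00, 28.50)→(0.00, 0.00); distance from the point to it = 0.70 mm. The point is inside the cross-section, 0.70 mm from the nearest boundary — within the 2.4 mm shell band (4 × 0.6).

shell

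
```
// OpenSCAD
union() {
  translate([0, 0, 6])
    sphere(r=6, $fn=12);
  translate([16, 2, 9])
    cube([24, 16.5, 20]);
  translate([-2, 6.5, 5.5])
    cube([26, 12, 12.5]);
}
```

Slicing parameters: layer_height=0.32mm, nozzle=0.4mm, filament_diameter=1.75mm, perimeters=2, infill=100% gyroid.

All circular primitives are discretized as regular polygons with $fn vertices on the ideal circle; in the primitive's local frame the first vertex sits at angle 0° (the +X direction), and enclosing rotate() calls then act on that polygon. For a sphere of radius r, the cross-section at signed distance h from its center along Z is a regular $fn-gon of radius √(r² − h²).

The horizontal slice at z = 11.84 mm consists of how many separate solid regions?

At z = 11.84 mm: the r=6 sphere slices to a regular 12-gon of circumradius 1.376 (√(r²−h²) with h=5.84 from center); the cube at (16, 2) (footprint 24×16.5) is included at this height; the cube at (-2, 6.5) (footprint 26×12) is included at this height; Merging all regions: the regions partially overlap (shared area 96.00 mm²), so overlapping operands fuse into one piece — 2 connected regions. The result has 2 disconnected regions.

2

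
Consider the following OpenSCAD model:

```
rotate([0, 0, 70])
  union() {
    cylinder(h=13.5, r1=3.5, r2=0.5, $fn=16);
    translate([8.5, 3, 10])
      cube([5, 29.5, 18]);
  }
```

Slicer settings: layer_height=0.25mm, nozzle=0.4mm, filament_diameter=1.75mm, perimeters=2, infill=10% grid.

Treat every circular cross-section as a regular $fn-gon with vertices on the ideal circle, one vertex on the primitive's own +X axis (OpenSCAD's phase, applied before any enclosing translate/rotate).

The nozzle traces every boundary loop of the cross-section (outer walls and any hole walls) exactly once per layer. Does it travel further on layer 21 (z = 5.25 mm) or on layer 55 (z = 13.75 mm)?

Layer 21 (z = 5.25): the cone (r1=3.5→r2=0.5) has section circumradius 2.333 here — a regular 16-gon (perimeter = 2·16·2.333·sin(180°/16) = 14.57 mm); the cube at (8.5, 3) does not reach this height (z outside [10, 28]); Combining (union): only the cone is present, so the union is just that shape — boundary = 14.57 mm; (rotated 70° about Z; rotation is an isometry so areas/perimeters/island counts are preserved). So its perimeter = 14.57 mm. Layer 55 (z = 13.75): the cone is absent (z outside [0, 13.5]); the 5×29.5 cube at (8.5, 3) contributes its full rectangle (perimeter 69.00 mm); Merging all regions: only the 5×29.5 cube at (8.5, 3) is present, so the union is just that shape — boundary = 69.00 mm; (rotated 70° about Z; rotation is an isometry so areas/perimeters/island counts are preserved). So its perimeter = 69.00 mm. Layer 55 is larger (69.00 vs 14.57 mm).

layer 55 (z = 13.75 mm)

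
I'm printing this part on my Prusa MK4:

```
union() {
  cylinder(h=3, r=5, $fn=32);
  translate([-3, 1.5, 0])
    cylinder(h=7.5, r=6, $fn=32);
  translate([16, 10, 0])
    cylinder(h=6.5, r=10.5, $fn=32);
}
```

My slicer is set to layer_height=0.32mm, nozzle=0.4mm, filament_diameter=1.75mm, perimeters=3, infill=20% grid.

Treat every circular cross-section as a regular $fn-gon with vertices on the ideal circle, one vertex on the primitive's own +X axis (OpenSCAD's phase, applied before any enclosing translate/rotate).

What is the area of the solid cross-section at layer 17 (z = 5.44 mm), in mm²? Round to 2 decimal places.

456.51 mm²

At z = 5.44 mm: the cylinder is absent (z outside [0, 3]); the cylinder at (-3, 1.5): section is a regular 32-gon, circumradius r=6 (area = (32/2)·6.000²·sin(360°/32) = 112.37 mm²); the r=10.5 cylinder at (16, 10) gives a regular 32-gon of circumradius 10.5 (constant along its height) (area = (32/2)·10.500²·sin(360°/32) = 344.14 mm²); Merging all regions: the 2 present regions are separate (no shared area or edge), so areas and boundary lengths simply add and each stays a separate island — area = 456.51 mm². Overall, the cross-section has 2 separate islands. Net area = 456.51 mm².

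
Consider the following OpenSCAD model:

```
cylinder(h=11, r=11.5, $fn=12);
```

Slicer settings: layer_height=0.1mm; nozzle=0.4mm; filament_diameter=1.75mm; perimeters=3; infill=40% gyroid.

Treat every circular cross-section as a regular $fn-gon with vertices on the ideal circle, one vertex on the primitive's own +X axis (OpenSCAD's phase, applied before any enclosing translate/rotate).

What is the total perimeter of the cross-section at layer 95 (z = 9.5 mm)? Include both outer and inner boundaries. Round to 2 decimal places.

At z = 9.5 mm: the r=11.5 cylinder gives a regular 12-gon of circumradius 11.5 (constant along its height) (perimeter = 2·12·11.500·sin(180°/12) = 71.43 mm). Overall, the cross-section is a single solid region. Total boundary length (outer) = 71.43 mm.

71.43 mm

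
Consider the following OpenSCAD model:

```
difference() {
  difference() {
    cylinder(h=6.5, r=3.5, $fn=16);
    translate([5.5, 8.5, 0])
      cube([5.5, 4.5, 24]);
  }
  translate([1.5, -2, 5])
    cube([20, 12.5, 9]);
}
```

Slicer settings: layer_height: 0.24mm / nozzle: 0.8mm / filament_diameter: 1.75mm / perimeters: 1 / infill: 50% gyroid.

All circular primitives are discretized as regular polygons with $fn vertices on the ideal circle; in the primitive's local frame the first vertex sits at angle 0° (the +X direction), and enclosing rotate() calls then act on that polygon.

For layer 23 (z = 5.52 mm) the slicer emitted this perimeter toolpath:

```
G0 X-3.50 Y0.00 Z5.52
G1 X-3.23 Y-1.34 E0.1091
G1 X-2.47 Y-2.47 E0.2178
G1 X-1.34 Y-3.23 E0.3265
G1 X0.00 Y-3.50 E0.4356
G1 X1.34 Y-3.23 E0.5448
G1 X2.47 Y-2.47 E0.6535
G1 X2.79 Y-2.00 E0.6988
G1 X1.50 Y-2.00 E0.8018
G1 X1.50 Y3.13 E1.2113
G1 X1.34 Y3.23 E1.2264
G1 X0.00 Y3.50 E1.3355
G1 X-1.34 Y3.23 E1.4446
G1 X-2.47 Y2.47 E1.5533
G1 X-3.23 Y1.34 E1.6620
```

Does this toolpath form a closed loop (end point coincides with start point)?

Start point (G0): (-3.50, 0.00). End point (last G1): the path does not return to the start — open.

no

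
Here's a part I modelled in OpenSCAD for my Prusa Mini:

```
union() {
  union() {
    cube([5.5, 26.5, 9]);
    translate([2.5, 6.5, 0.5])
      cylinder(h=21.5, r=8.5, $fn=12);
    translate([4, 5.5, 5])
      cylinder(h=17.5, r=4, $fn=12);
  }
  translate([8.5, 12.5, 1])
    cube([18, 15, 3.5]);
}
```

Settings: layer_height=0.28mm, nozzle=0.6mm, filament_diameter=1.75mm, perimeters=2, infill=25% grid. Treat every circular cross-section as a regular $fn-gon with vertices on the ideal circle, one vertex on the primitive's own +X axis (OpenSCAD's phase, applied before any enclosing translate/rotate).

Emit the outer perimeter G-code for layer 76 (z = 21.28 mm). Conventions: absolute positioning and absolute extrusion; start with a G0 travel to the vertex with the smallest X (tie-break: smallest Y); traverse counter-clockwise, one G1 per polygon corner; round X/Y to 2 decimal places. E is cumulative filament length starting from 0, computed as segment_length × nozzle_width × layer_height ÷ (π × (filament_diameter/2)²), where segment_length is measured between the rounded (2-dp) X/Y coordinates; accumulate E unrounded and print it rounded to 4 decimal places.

G0 X-6.00 Y6.50 Z21.28
G1 X-4.86 Y2.25 E0.3073
G1 X-1.75 Y-0.86 E0.6145
G1 X2.50 Y-2.00 E0.9219
G1 X6.75 Y-0.86 E1.2292
G1 X9.86 Y2.25 E1.5364
G1 X11.00 Y6.50 E1.8438
G1 X9.86 Y10.75 E2.1511
G1 X6.75 Y13.86 E2.4583
G1 X2.50 Y15.00 E2.7656
G1 X-1.75 Y13.86 E3.0730
G1 X-4.86 Y10.75 E3.3802
G1 X-6.00 Y6.50 E3.6875

At z = 21.28 mm: the cube does not reach this height (z outside [0, 9]); the r=8.5 cylinder at (2.5, 6.5) gives a regular 12-gon of circumradius 8.5 (constant along its height); the cylinder at (4, 5.5): section is a regular 12-gon, circumradius r=4; Combining (union): the r=4 cylinder at (4, 5.5) lies entirely inside the r=8.5 cylinder at (2.5, 6.5), so the union is just the r=8.5 cylinder at (2.5, 6.5) — 1 connected region; the cube at (8.5, 12.5) is not intersected at this z (z outside [1, 4.5]); Taking the union: only the result so far is present, so the union is just that shape — 1 connected region. The outline is a single polygon with 12 vertices. Extrusion per mm of travel: 0.6 × 0.28 / (π × 0.875²) = 0.069846. Accumulating E over each segment gives final E = 3.6875.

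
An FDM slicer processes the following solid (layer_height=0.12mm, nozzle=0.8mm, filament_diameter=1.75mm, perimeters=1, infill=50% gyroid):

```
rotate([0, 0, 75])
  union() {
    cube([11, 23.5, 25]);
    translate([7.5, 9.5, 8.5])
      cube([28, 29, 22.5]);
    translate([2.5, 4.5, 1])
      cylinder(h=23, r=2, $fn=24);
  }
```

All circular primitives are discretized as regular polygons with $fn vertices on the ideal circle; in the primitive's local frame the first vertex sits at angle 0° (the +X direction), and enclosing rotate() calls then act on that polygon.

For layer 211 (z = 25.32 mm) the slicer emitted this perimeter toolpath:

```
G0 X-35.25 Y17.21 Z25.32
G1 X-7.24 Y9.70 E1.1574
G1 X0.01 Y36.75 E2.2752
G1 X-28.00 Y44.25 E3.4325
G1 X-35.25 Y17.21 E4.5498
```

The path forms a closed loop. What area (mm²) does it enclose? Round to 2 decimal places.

Apply the shoelace formula to the sequence of (X, Y) vertices; enclosed area = 811.94 mm².

811.94 mm²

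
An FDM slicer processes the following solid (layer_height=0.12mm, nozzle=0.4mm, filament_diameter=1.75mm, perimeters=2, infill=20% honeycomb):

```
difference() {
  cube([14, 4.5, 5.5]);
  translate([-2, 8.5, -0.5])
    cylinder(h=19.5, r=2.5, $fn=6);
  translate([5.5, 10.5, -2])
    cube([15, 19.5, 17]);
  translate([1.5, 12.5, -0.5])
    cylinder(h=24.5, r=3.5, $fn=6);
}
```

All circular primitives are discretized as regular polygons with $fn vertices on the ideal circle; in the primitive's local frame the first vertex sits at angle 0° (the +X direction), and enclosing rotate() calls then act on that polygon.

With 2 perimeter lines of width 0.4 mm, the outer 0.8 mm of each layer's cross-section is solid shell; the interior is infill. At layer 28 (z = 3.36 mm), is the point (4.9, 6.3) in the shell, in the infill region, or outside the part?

At z = 3.36 mm: the 14×4.5 cube contributes its full rectangle; the cylinder at (-2, 8.5): section is a regular 6-gon, circumradius r=2.5; the cube at (5.5, 10.5) is present — its section is the full 15×19.5 rectangle; the r=3.5 cylinder at (1.5, 12.5) contributes a regular 6-gon of circumradius 3.5; After the difference (first − rest): starting from the 14×4.5 cube, the r=2.5 cylinder at (-2, 8.5) misses the remaining region (no effect); the 15×19.5 cube at (5.5, 10.5) misses the remaining region (no effect); the r=3.5 cylinder at (1.5, 12.5) misses the remaining region (no effect) — 1 connected region. Overall, the cross-section is a single solid region. The nearest boundary edge runs (0.00, 4.50)→(14.00, 4.50); distance from the point to it = 1.80 mm. The point is not inside any of the regions above, so it lies outside the cross-section (1.80 mm from the nearest boundary).

outside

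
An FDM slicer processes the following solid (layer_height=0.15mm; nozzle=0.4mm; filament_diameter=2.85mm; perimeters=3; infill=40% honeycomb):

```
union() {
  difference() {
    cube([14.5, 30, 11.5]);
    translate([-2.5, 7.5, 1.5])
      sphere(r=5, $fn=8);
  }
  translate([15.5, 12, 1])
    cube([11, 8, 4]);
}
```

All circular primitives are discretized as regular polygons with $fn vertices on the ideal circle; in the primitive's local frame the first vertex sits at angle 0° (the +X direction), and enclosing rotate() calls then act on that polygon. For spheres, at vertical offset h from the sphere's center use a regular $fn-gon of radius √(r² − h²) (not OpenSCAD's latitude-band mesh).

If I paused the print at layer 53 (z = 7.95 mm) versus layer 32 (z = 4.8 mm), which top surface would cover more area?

layer 32 (z = 4.8 mm)

Layer 53 (z = 7.95): the cube (footprint 14.5×30) is included at this height (area 435.00 mm²); the sphere at (-2.5, 7.5) is not intersected at this z (|z−center|=6.450 > r=5); After the difference (first − rest): none of the subtracted shapes is present at this height, so the 14.5×30 cube is unchanged — area = 435.00 mm²; the cube at (15.5, 12) is not intersected at this z (z outside [1, 5]); Taking the union: only the result so far is present, so the union is just that shape — area = 435.00 mm². So its area = 435.00 mm². Layer 32 (z = 4.8): the cube (footprint 14.5×30) is included at this height (area 435.00 mm²); the r=5 sphere at (-2.5, 7.5) slices to a regular 8-gon of circumradius 3.756 (√(r²−h²) with h=3.3 from center) (area = (8/2)·3.756²·sin(360°/8) = 39.91 mm²); Taking the first minus the rest: starting from the 14.5×30 cube (435.00 mm²), the r=5 sphere at (-2.5, 7.5) partially overlaps it — only the 3.76 mm² overlap (of its 39.91 mm²) is removed, clipping the outline — area = 431.24 mm²; the cube at (15.5, 12) (footprint 11×8) is included at this height (area 88.00 mm²); Taking the union: the 2 present regions are separate (no shared area or edge), so areas and boundary lengths simply add and each stays a separate island — area = 519.24 mm². So its area = 519.24 mm². Layer 32 is larger (519.24 vs 435.00 mm²).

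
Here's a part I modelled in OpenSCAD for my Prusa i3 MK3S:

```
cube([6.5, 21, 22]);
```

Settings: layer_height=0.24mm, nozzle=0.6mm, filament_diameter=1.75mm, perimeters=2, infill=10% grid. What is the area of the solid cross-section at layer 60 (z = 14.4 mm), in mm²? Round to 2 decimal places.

136.50 mm²

At z = 14.4 mm: the 6.5×21 cube contributes its full rectangle (area 136.50 mm²). Overall, the cross-section is a single solid region. Net area = 136.50 mm².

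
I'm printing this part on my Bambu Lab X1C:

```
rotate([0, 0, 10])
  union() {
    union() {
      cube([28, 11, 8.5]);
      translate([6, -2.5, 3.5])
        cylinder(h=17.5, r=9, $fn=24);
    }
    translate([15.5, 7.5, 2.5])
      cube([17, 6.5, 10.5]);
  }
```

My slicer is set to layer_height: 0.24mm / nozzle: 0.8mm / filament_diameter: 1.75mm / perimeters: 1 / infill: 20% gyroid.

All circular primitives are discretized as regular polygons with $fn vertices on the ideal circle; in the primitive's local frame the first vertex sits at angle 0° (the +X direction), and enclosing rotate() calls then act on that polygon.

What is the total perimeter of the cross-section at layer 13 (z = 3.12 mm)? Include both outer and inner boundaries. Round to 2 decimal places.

At z = 3.12 mm: the 28×11 cube contributes its full rectangle (perimeter 78.00 mm); the cylinder at (6, -2.5) is not intersected at this z (z outside [3.5, 21]); Taking the union: only the 28×11 cube is present, so the union is just that shape — boundary = 78.00 mm; the 17×6.5 cube at (15.5, 7.5) contributes its full rectangle (perimeter 47.00 mm); Combining (union): the regions partially overlap (shared area 43.75 mm²), so the edge portions inside another operand are dropped and the merged outline is re-measured after clipping — boundary = 93.00 mm; (rotated 10° about Z; rotation is an isometry so areas/perimeters/island counts are preserved). Overall, the cross-section is a single solid region. Total boundary length (outer) = 93.00 mm.

93.00 mm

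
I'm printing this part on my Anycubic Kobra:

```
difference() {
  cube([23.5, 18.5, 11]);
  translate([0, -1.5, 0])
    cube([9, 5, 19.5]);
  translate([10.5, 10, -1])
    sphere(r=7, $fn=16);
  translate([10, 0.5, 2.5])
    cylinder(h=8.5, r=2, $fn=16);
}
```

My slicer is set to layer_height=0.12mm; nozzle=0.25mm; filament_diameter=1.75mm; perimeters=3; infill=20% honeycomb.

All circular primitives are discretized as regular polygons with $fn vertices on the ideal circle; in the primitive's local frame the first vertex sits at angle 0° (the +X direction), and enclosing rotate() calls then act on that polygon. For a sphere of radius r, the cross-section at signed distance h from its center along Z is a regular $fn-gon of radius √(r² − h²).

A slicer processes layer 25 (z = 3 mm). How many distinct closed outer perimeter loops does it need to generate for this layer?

At z = 3 mm: the 23.5×18.5 cube contributes its full rectangle; the cube at (0, -1.5) is present — its section is the full 9×5 rectangle; the sphere at (10.5, 10): section is a regular 16-gon, circumradius = √(r²−h²) = √(7²−4²) = 5.745; the r=2 cylinder at (10, 0.5) gives a regular 16-gon of circumradius 2 (constant along its height); After the difference (first − rest): starting from the 23.5×18.5 cube, the 9×5 cube at (0, -1.5) partially overlaps it — only the 31.50 mm² overlap (of its 45.00 mm²) is removed, clipping the outline; the r=7 sphere at (10.5, 10) lies wholly inside it (removes its full 101.03 mm² and its 35.86 mm outline becomes a hole wall); the r=2 cylinder at (10, 0.5) partially overlaps it — only the 6.42 mm² overlap (of its 12.25 mm²) is removed, clipping the outline — 1 connected region with 1 hole. The result has 1 disconnected region.

1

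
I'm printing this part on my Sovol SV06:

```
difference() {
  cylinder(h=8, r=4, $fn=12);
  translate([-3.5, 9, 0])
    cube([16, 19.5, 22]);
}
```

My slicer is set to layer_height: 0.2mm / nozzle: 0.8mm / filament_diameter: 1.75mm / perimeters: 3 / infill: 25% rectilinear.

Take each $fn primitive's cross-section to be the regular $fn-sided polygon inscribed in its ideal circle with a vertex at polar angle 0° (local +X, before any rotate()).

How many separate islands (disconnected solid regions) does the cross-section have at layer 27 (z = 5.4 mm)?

1

At z = 5.4 mm: the cylinder: section is a regular 12-gon, circumradius r=4; the 16×19.5 cube at (-3.5, 9) contributes its full rectangle; Subtracting the remaining from the first: starting from the r=4 cylinder, the 16×19.5 cube at (-3.5, 9) misses the remaining region (no effect) — 1 connected region. Overall, the cross-section is a single solid region. Island count = 1.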